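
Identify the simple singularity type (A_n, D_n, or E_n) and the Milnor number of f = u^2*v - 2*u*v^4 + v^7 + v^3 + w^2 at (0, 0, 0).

The Hessian of f at 0 has rank 1. Corank 2; j^3 = v*(u^2 + v^2) splits into three distinct lines over C (the quadratic factor has nonzero discriminant), so D_4.

Type D_4, Milnor number mu = 4.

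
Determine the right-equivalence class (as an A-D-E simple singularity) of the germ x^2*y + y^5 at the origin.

D6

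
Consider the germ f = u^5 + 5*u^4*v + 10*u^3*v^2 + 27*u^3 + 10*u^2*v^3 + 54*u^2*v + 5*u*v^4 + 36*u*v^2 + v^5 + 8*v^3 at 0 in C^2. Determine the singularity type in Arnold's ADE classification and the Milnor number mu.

The Hessian of f at 0 has rank 0. Corank 2; j^3 = (3*u + 2*v)^3 is a perfect cube, so E-series; the 5-jet and mu = 8 give E_8.

Type E_8, Milnor number mu = 8.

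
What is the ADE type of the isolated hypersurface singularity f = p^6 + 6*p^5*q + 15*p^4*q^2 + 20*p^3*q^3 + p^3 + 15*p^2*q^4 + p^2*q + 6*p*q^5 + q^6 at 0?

The Hessian of f at 0 has rank 0. Corank 2; j^3 = p^2*(p + q) has shape L^2 M (L != M), so D-series; mu = 7 gives D_7.

D_{7}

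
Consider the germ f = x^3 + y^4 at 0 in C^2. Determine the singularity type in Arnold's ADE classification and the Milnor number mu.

Type E6, Milnor number mu = 6.

The Hessian of f at 0 is [[0, 0], [0, 0]] with rank 0, so corank 2. A Groebner basis of the Jacobian ideal J(f) in C{x,y} is {y^3, x^2}; counting standard monomials gives mu = 6. Corank 2; j^3 = x^3 is a perfect cube, so E-series; the 4-jet and mu = 6 give E_6.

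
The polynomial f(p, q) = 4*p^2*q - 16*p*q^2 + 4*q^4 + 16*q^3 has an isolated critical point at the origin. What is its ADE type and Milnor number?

Type D_5, Milnor number mu = 5.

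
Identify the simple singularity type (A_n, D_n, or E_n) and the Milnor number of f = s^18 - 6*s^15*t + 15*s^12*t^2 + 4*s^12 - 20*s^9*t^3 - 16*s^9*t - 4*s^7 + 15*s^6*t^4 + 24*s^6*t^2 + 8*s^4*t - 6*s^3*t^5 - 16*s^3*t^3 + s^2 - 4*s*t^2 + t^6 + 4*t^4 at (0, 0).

The Hessian of f at 0 has rank 1. Corank 1: A-series; mu = 5 gives A_5.

Type A_5, Milnor number mu = 5.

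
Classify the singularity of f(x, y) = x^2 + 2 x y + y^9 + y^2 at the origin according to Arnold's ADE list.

The Hessian of f at 0 has rank 1. Corank 1: A-series; mu = 8 gives A_8.

A_{8}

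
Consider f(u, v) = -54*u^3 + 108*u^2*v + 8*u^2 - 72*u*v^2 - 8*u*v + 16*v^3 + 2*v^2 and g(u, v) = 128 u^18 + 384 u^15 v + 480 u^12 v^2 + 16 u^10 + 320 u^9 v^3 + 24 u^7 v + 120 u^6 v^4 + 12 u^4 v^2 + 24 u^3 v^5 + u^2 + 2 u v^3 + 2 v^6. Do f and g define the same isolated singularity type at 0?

The Hessian of f at 0 is [[16, -8], [-8, 4]] with rank 1, so corank 1. A Groebner basis of the Jacobian ideal J(f) in C{u,v} is {v^2, u - v/2}; counting standard monomials gives mu = 2. Corank 1: A-series; mu = 2 gives A_2. The Hessian of g at 0 is [[2, 0], [0, 0]] with rank 1, so corank 1. A Groebner basis of the Jacobian ideal J(g) in C{u,v} is {u*v^2, u + v^3, u^2}; counting standard monomials gives mu = 5. Corank 1: A-series; mu = 5 gives A_5. f is A_2 but g is A_5, hence not right-equivalent.

No.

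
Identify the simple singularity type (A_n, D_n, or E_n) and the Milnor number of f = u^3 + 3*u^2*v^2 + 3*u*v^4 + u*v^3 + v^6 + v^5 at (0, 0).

Type E_{7}, Milnor number mu = 7.

The Hessian of f at 0 has rank 0. Corank 2; j^3 = u^3 is a perfect cube, so E-series; the 4-jet and mu = 7 give E_7.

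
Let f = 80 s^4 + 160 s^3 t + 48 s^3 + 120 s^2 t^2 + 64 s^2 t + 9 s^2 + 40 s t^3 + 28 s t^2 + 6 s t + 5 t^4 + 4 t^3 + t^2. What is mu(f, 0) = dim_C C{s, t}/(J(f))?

3

The Hessian of f at 0 has rank 1. Corank 1: A-series; mu = 3 gives A_3.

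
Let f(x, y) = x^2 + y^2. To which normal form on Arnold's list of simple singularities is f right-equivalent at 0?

The Hessian of f at 0 has rank 2. Corank 0: nondegenerate Morse point, so A_1.

A1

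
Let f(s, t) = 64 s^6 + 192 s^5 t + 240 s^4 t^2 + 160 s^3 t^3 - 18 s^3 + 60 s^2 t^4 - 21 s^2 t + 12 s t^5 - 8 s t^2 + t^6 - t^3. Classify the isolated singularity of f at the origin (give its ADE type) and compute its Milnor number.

Type D_7, Milnor number mu = 7.

The Hessian of f at 0 is [[0, 0], [0, 0]] with rank 0, so corank 2. A Groebner basis of the Jacobian ideal J(f) in C{s,t} is {243*s*t/4 + t^5 + 81*t^2/4, s*t^2 + t^3/3, s^2 + 5*s*t/6 + t^2/6}; counting standard monomials gives mu = 7. Corank 2; j^3 = -(2*s + t)*(3*s + t)^2 has shape L^2 M (L != M), so D-series; mu = 7 gives D_7.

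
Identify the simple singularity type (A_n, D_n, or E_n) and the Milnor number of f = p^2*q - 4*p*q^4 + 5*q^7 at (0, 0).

The Hessian of f at 0 is [[0, 0], [0, 0]] with rank 0, so corank 2. A Groebner basis of the Jacobian ideal J(f) in C{p,q} is {2*p^2/3 + p*q^3, -p*q/2 + q^4, p^3, p^2*q}; counting standard monomials gives mu = 8. Corank 2; j^3 = p^2*q has shape L^2 M (L != M), so D-series; mu = 8 gives D_8.

Type D_8, Milnor number mu = 8.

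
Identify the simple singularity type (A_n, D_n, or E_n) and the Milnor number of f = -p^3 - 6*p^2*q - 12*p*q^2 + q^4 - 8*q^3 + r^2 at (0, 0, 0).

The Hessian of f at 0 has rank 1. Corank 2; j^3 = -(p + 2*q)^3 is a perfect cube, so E-series; the 4-jet and mu = 6 give E_6.

Type E_{6}, Milnor number mu = 6.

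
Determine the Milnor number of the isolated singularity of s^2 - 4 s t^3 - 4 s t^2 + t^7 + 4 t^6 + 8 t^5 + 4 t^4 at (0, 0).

6

The Hessian of f at 0 has rank 1. Corank 1: A-series; mu = 6 gives A_6.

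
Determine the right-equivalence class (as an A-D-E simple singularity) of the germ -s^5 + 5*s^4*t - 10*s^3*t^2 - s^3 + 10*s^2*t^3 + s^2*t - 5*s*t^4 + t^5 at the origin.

D_{6}

The Hessian of f at 0 has rank 0. Corank 2; j^3 = -s^2*(s - t) has shape L^2 M (L != M), so D-series; mu = 6 gives D_6.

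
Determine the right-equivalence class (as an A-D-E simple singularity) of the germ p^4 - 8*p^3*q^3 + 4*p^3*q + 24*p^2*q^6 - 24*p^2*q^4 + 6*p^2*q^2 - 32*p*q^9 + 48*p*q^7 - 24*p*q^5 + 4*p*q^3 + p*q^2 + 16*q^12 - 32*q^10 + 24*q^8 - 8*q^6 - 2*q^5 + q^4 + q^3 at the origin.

The Hessian of f at 0 is [[0, 0], [0, 0]] with rank 0, so corank 2. A Groebner basis of the Jacobian ideal J(f) in C{p,q} is {p^3 + q^2/4, q^3, p*q + q^2}; counting standard monomials gives mu = 5. Corank 2; j^3 = q^2*(p + q) has shape L^2 M (L != M), so D-series; mu = 5 gives D_5.

D_5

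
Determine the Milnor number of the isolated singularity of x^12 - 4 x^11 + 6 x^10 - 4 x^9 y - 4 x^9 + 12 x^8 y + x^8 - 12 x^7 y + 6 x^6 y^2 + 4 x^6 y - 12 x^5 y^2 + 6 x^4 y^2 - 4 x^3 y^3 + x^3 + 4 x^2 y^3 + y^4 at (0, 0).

The Hessian of f at 0 has rank 0. Corank 2; j^3 = x^3 is a perfect cube, so E-series; the 4-jet and mu = 6 give E_6.

6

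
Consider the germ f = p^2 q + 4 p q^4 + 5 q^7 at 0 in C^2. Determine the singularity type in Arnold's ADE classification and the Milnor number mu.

Type D_{8}, Milnor number mu = 8.

The Hessian of f at 0 has rank 0. Corank 2; j^3 = p^2*q has shape L^2 M (L != M), so D-series; mu = 8 gives D_8.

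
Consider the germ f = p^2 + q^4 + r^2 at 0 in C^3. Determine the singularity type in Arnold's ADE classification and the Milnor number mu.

Type A_3, Milnor number mu = 3.

The Hessian of f at 0 is [[2, 0, 0], [0, 0, 0], [0, 0, 2]] with rank 2, so corank 1. A Groebner basis of the Jacobian ideal J(f) in C{p,q,r} is {q^3, p, r}; counting standard monomials gives mu = 3. Corank 1: A-series; mu = 3 gives A_3.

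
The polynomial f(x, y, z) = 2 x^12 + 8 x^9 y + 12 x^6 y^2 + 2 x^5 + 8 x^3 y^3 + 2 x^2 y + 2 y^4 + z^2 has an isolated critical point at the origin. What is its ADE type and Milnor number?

The Hessian of f at 0 has rank 1. Corank 2; j^3 = 2*x^2*y has shape L^2 M (L != M), so D-series; mu = 5 gives D_5.

Type D_5, Milnor number mu = 5.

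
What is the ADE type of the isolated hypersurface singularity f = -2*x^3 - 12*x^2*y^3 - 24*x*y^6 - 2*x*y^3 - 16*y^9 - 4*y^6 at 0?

The Hessian of f at 0 is [[0, 0], [0, 0]] with rank 0, so corank 2. A Groebner basis of the Jacobian ideal J(f) in C{x,y} is {x^3, x*y^2, 3*x^2 + y^3}; counting standard monomials gives mu = 7. Corank 2; j^3 = -2*x^3 is a perfect cube, so E-series; the 4-jet and mu = 7 give E_7.

E_7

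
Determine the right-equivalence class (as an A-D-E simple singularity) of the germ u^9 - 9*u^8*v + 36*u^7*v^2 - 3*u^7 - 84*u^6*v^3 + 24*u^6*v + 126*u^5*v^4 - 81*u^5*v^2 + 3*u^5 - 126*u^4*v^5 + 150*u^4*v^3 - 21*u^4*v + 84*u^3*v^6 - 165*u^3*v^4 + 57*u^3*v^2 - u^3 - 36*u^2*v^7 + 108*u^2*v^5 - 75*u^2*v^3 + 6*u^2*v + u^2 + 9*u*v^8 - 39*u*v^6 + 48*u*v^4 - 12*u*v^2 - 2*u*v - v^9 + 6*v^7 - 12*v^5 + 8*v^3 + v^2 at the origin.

The Hessian of f at 0 has rank 1. Corank 1: A-series; mu = 2 gives A_2.

A_{2}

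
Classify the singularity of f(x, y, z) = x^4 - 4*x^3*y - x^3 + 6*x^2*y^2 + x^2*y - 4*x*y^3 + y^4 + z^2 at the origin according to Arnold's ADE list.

The Hessian of f at 0 has rank 1. Corank 2; j^3 = -x^2*(x - y) has shape L^2 M (L != M), so D-series; mu = 5 gives D_5.

D_5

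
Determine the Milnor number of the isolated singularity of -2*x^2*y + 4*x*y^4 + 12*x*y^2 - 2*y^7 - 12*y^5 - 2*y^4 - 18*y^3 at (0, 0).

The Hessian of f at 0 has rank 0. Corank 2; j^3 = -2*y*(x - 3*y)^2 has shape L^2 M (L != M), so D-series; mu = 5 gives D_5.

5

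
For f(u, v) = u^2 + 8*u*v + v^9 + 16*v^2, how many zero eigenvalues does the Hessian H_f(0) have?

1

The Hessian at 0 is [[2, 8], [8, 32]] of rank 1; hence corank 1.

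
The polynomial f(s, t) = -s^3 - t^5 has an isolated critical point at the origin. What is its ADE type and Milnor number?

Type E_8, Milnor number mu = 8.

The Hessian of f at 0 is [[0, 0], [0, 0]] with rank 0, so corank 2. A Groebner basis of the Jacobian ideal J(f) in C{s,t} is {t^4, s^2}; counting standard monomials gives mu = 8. Corank 2; j^3 = -s^3 is a perfect cube, so E-series; the 5-jet and mu = 8 give E_8.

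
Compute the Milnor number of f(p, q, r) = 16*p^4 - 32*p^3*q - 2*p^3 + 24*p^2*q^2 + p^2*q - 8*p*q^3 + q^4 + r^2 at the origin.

5

The Hessian of f at 0 has rank 1. Corank 2; j^3 = -p^2*(2*p - q) has shape L^2 M (L != M), so D-series; mu = 5 gives D_5.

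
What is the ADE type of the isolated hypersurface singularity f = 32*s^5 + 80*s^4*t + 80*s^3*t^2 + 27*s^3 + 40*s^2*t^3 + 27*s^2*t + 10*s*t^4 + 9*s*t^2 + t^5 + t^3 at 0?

The Hessian of f at 0 is [[0, 0], [0, 0]] with rank 0, so corank 2. A Groebner basis of the Jacobian ideal J(f) in C{s,t} is {t^5, s*t^3 + 3*t^4/8, s^2 + 2*s*t/3 + t^2/9}; counting standard monomials gives mu = 8. Corank 2; j^3 = (3*s + t)^3 is a perfect cube, so E-series; the 5-jet and mu = 8 give E_8.

E_{8}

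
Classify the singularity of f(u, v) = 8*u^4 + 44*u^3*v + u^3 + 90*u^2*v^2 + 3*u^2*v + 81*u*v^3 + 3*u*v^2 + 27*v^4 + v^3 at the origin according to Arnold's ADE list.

E7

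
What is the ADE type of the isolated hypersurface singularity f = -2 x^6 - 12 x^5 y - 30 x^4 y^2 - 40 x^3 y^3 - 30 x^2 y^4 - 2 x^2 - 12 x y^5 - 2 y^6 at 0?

The Hessian of f at 0 is [[-4, 0], [0, 0]] with rank 1, so corank 1. A Groebner basis of the Jacobian ideal J(f) in C{x,y} is {y^5, x}; counting standard monomials gives mu = 5. Corank 1: A-series; mu = 5 gives A_5.

A5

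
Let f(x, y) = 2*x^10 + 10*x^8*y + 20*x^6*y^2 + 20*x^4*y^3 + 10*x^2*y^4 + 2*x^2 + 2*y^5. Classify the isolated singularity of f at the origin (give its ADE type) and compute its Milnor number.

The Hessian of f at 0 has rank 1. Corank 1: A-series; mu = 4 gives A_4.

Type A4, Milnor number mu = 4.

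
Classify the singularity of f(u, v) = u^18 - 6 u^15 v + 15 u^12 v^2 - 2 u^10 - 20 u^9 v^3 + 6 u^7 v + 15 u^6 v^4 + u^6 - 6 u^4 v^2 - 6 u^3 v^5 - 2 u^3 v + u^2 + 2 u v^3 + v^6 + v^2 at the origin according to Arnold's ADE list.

The Hessian of f at 0 is [[2, 0], [0, 2]] with rank 2, so corank 0. A Groebner basis of the Jacobian ideal J(f) in C{u,v} is {u, v}; counting standard monomials gives mu = 1. Corank 0: nondegenerate Morse point, so A_1.

A1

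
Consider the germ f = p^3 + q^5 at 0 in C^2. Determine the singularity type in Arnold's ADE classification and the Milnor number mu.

The Hessian of f at 0 has rank 0. Corank 2; j^3 = p^3 is a perfect cube, so E-series; the 5-jet and mu = 8 give E_8.

Type E_{8}, Milnor number mu = 8.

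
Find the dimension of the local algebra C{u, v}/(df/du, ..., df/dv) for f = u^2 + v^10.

The Hessian of f at 0 is [[2, 0], [0, 0]] with rank 1, so corank 1. A Groebner basis of the Jacobian ideal J(f) in C{u,v} is {v^9, u}; counting standard monomials gives mu = 9. Corank 1: A-series; mu = 9 gives A_9.

9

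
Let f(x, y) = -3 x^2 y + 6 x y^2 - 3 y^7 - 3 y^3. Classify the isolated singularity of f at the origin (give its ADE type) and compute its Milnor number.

Type D8, Milnor number mu = 8.

The Hessian of f at 0 is [[0, 0], [0, 0]] with rank 0, so corank 2. A Groebner basis of the Jacobian ideal J(f) in C{x,y} is {x^2/7 + y^6 - y^2/7, x^3 - y^3, x*y - y^2}; counting standard monomials gives mu = 8. Corank 2; j^3 = -3*y*(x - y)^2 has shape L^2 M (L != M), so D-series; mu = 8 gives D_8.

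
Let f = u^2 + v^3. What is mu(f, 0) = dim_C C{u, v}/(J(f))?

2

The Hessian of f at 0 has rank 1. Corank 1: A-series; mu = 2 gives A_2.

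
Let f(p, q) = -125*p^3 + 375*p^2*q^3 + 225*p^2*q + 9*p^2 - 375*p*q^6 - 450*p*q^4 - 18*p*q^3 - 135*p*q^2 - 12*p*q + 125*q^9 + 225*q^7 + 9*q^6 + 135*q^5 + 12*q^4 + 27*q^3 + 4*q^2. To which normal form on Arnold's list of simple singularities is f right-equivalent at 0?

The Hessian of f at 0 has rank 1. Corank 1: A-series; mu = 2 gives A_2.

A_2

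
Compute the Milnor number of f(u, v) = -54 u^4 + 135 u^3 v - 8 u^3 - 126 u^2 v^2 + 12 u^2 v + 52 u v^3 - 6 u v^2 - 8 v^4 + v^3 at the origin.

7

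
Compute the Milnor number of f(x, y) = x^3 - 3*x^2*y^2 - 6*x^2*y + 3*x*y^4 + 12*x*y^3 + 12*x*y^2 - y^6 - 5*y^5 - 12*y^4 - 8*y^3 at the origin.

8

The Hessian of f at 0 has rank 0. Corank 2; j^3 = (x - 2*y)^3 is a perfect cube, so E-series; the 5-jet and mu = 8 give E_8.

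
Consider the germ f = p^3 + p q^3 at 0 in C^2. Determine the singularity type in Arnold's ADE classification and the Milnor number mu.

Type E_{7}, Milnor number mu = 7.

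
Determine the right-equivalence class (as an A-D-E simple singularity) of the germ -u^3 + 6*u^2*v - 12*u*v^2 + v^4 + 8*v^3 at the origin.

The Hessian of f at 0 is [[0, 0], [0, 0]] with rank 0, so corank 2. A Groebner basis of the Jacobian ideal J(f) in C{u,v} is {v^3, u^2 - 4*u*v + 4*v^2}; counting standard monomials gives mu = 6. Corank 2; j^3 = -(u - 2*v)^3 is a perfect cube, so E-series; the 4-jet and mu = 6 give E_6.

E6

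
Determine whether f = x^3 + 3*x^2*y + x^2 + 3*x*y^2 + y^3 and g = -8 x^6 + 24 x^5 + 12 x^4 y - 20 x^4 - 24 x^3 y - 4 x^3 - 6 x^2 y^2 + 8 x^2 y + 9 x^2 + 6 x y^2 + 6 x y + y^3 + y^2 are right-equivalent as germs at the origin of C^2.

The Hessian of f at 0 has rank 1. Corank 1: A-series; mu = 2 gives A_2. The Hessian of g at 0 has rank 1. Corank 1: A-series; mu = 2 gives A_2. Both have type A_2, hence right-equivalent.

Yes.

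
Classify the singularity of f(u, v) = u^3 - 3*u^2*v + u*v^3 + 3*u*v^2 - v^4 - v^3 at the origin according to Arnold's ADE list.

E7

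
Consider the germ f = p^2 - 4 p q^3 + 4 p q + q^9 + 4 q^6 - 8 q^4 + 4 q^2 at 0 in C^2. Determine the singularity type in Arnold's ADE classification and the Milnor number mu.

The Hessian of f at 0 has rank 1. Corank 1: A-series; mu = 8 gives A_8.

Type A_8, Milnor number mu = 8.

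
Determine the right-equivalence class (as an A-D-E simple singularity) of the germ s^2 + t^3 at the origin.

A2

The Hessian of f at 0 has rank 1. Corank 1: A-series; mu = 2 gives A_2.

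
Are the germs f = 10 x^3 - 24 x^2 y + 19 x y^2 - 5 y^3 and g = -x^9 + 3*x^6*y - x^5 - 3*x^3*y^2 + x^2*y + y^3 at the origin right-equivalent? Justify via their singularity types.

Yes.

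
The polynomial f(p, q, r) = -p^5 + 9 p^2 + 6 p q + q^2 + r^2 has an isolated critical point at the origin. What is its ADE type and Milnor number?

Type A_4, Milnor number mu = 4.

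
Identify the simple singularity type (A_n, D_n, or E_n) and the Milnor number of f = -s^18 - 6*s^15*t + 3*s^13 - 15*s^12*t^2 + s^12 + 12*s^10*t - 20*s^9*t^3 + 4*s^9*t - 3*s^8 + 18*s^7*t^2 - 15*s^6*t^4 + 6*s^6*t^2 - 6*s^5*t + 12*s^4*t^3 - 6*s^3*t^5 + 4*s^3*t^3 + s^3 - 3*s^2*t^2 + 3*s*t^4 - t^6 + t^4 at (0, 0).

The Hessian of f at 0 has rank 0. Corank 2; j^3 = s^3 is a perfect cube, so E-series; the 4-jet and mu = 6 give E_6.

Type E_6, Milnor number mu = 6.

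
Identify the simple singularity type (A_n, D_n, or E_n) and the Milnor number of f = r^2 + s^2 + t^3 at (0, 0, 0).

Type A2, Milnor number mu = 2.

The Hessian of f at 0 has rank 2. Corank 1: A-series; mu = 2 gives A_2.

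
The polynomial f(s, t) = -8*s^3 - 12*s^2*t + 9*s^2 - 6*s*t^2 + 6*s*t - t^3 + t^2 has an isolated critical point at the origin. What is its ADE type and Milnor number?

The Hessian of f at 0 is [[18, 6], [6, 2]] with rank 1, so corank 1. A Groebner basis of the Jacobian ideal J(f) in C{s,t} is {t^2, s + t/3}; counting standard monomials gives mu = 2. Corank 1: A-series; mu = 2 gives A_2.

Type A_2, Milnor number mu = 2.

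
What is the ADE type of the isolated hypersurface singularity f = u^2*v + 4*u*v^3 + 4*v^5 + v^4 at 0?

D_5

The Hessian of f at 0 has rank 0. Corank 2; j^3 = u^2*v has shape L^2 M (L != M), so D-series; mu = 5 gives D_5.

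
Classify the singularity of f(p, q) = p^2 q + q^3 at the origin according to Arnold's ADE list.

D_{4}

The Hessian of f at 0 has rank 0. Corank 2; j^3 = q*(p^2 + q^2) splits into three distinct lines over C (the quadratic factor has nonzero discriminant), so D_4.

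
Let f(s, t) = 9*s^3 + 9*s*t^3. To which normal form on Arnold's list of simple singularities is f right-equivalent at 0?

The Hessian of f at 0 has rank 0. Corank 2; j^3 = 9*s^3 is a perfect cube, so E-series; the 4-jet and mu = 7 give E_7.

E7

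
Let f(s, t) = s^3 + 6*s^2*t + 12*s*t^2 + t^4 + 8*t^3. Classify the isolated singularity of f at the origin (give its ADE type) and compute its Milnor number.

Type E6, Milnor number mu = 6.

The Hessian of f at 0 is [[0, 0], [0, 0]] with rank 0, so corank 2. A Groebner basis of the Jacobian ideal J(f) in C{s,t} is {t^3, s^2 + 4*s*t + 4*t^2}; counting standard monomials gives mu = 6. Corank 2; j^3 = (s + 2*t)^3 is a perfect cube, so E-series; the 4-jet and mu = 6 give E_6.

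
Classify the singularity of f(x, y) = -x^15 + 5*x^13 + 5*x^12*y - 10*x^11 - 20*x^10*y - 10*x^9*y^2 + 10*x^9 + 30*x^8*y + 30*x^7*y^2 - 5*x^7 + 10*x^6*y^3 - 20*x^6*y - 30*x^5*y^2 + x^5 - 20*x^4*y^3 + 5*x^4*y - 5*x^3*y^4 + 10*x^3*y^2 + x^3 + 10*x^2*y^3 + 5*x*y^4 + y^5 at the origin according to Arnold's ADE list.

E_{8}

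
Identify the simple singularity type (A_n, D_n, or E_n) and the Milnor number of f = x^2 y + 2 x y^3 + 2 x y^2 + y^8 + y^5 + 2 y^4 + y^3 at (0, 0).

The Hessian of f at 0 has rank 0. Corank 2; j^3 = y*(x + y)^2 has shape L^2 M (L != M), so D-series; mu = 9 gives D_9.

Type D_{9}, Milnor number mu = 9.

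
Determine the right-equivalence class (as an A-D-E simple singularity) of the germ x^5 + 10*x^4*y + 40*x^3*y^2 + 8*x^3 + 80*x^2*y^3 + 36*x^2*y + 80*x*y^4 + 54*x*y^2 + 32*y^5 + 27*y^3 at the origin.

E8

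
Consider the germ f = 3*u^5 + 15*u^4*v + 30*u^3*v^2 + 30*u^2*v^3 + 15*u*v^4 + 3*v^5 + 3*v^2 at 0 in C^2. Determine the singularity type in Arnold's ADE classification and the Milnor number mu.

Type A_{4}, Milnor number mu = 4.

The Hessian of f at 0 has rank 1. Corank 1: A-series; mu = 4 gives A_4.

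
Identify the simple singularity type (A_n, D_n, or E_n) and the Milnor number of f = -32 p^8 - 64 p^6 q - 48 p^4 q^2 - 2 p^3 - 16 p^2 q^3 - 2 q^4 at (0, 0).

Type E6, Milnor number mu = 6.

The Hessian of f at 0 is [[0, 0], [0, 0]] with rank 0, so corank 2. A Groebner basis of the Jacobian ideal J(f) in C{p,q} is {q^3, p^2}; counting standard monomials gives mu = 6. Corank 2; j^3 = -2*p^3 is a perfect cube, so E-series; the 4-jet and mu = 6 give E_6.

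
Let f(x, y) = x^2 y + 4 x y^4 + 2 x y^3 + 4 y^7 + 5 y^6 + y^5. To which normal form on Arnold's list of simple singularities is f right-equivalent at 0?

D_{7}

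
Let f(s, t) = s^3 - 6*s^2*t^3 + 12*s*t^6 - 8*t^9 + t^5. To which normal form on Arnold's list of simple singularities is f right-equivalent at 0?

E8

The Hessian of f at 0 has rank 0. Corank 2; j^3 = s^3 is a perfect cube, so E-series; the 5-jet and mu = 8 give E_8.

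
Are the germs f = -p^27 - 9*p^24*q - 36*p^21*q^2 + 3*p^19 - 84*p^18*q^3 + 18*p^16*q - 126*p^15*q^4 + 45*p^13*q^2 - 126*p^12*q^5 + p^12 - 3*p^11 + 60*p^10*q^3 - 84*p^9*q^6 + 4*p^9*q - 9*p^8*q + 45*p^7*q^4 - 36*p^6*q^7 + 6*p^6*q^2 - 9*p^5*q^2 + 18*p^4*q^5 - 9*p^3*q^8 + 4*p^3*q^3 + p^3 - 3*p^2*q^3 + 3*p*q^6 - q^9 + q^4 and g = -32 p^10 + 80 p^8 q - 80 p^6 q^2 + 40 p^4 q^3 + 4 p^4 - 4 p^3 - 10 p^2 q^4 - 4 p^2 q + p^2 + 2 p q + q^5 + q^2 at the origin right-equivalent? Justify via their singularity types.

No.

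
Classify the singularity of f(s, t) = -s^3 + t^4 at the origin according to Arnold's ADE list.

E_{6}

The Hessian of f at 0 has rank 0. Corank 2; j^3 = -s^3 is a perfect cube, so E-series; the 4-jet and mu = 6 give E_6.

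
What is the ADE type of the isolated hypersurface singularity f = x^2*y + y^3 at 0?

D4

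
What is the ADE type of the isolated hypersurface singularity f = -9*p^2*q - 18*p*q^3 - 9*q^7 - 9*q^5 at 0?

D8

The Hessian of f at 0 has rank 0. Corank 2; j^3 = -9*p^2*q has shape L^2 M (L != M), so D-series; mu = 8 gives D_8.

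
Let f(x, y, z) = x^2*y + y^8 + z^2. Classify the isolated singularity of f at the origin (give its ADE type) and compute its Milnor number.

Type D9, Milnor number mu = 9.

The Hessian of f at 0 is [[0, 0, 0], [0, 0, 0], [0, 0, 2]] with rank 1, so corank 2. A Groebner basis of the Jacobian ideal J(f) in C{x,y,z} is {x^2/8 + y^7, x^3, x*y, z}; counting standard monomials gives mu = 9. Corank 2; j^3 = x^2*y has shape L^2 M (L != M), so D-series; mu = 9 gives D_9.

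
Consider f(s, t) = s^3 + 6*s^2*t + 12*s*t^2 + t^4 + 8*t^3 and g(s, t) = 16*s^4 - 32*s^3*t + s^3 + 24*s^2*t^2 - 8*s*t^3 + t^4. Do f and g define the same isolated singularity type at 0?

The Hessian of f at 0 is [[0, 0], [0, 0]] with rank 0, so corank 2. A Groebner basis of the Jacobian ideal J(f) in C{s,t} is {t^3, s^2 + 4*s*t + 4*t^2}; counting standard monomials gives mu = 6. Corank 2; j^3 = (s + 2*t)^3 is a perfect cube, so E-series; the 4-jet and mu = 6 give E_6. The Hessian of g at 0 is [[0, 0], [0, 0]] with rank 0, so corank 2. A Groebner basis of the Jacobian ideal J(g) in C{s,t} is {t^4, s*t^2 - t^3/6, s^2}; counting standard monomials gives mu = 6. Corank 2; j^3 = s^3 is a perfect cube, so E-series; the 4-jet and mu = 6 give E_6. Both have type E_6, hence right-equivalent.

Yes.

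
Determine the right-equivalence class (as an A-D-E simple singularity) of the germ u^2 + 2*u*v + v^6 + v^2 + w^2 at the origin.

A_5

The Hessian of f at 0 has rank 2. Corank 1: A-series; mu = 5 gives A_5.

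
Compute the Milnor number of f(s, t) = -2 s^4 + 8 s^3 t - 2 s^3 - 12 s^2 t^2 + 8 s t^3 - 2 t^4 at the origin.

The Hessian of f at 0 has rank 0. Corank 2; j^3 = -2*s^3 is a perfect cube, so E-series; the 4-jet and mu = 6 give E_6.

6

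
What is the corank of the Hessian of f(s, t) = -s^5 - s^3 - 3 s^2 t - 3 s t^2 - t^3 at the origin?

2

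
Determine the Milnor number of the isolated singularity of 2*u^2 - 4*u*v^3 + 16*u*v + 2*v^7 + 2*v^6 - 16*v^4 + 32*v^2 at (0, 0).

The Hessian of f at 0 is [[4, 16], [16, 64]] with rank 1, so corank 1. A Groebner basis of the Jacobian ideal J(f) in C{u,v} is {-u + v^3 - 4*v, u^2 + 8*u*v + 16*v^2}; counting standard monomials gives mu = 6. Corank 1: A-series; mu = 6 gives A_6.

6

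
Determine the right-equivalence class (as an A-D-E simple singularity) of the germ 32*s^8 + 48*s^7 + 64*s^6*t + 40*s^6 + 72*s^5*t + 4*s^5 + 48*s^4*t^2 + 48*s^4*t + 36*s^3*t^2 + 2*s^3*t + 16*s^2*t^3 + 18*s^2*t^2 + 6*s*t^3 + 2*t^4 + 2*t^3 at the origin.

The Hessian of f at 0 has rank 0. Corank 2; j^3 = 2*t^3 is a perfect cube, so E-series; the 4-jet and mu = 7 give E_7.

E_7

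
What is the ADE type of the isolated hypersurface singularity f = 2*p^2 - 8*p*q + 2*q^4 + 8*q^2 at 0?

A3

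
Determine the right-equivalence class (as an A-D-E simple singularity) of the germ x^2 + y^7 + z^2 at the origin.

The Hessian of f at 0 is [[2, 0, 0], [0, 0, 0], [0, 0, 2]] with rank 2, so corank 1. A Groebner basis of the Jacobian ideal J(f) in C{x,y,z} is {y^6, x, z}; counting standard monomials gives mu = 6. Corank 1: A-series; mu = 6 gives A_6.

A_{6}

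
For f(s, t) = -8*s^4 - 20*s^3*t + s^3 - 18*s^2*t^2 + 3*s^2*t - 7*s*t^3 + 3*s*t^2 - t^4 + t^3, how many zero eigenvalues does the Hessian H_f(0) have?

Hessian at 0 has rank 0.

2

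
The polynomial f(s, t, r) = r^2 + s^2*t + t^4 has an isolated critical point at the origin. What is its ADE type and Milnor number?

The Hessian of f at 0 has rank 1. Corank 2; j^3 = s^2*t has shape L^2 M (L != M), so D-series; mu = 5 gives D_5.

Type D5, Milnor number mu = 5.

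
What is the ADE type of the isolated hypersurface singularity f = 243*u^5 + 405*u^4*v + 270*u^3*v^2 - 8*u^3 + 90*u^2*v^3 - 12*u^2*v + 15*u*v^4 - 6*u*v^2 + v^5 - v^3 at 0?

E8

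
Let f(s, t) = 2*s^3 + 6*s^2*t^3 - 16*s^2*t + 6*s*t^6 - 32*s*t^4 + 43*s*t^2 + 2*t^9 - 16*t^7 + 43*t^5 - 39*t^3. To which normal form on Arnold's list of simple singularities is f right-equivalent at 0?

D_{4}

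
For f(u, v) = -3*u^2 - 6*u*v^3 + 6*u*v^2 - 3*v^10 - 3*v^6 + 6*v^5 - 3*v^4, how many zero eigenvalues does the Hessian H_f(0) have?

1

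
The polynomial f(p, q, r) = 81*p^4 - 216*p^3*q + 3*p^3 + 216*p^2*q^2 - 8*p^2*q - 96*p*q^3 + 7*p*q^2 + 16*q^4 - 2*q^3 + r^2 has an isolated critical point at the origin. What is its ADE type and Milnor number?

Type D_5, Milnor number mu = 5.

The Hessian of f at 0 has rank 1. Corank 2; j^3 = (p - q)^2*(3*p - 2*q) has shape L^2 M (L != M), so D-series; mu = 5 gives D_5.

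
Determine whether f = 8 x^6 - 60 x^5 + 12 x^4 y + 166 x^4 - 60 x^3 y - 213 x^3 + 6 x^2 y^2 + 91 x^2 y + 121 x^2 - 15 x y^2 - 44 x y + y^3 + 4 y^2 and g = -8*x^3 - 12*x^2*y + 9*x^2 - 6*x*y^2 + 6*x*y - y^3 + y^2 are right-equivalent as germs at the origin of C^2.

Yes.

The Hessian of f at 0 has rank 1. Corank 1: A-series; mu = 2 gives A_2. The Hessian of g at 0 has rank 1. Corank 1: A-series; mu = 2 gives A_2. Both have type A_2, hence right-equivalent.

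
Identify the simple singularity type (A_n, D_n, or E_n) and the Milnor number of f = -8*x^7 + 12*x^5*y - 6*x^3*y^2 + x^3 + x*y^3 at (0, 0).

Type E_{7}, Milnor number mu = 7.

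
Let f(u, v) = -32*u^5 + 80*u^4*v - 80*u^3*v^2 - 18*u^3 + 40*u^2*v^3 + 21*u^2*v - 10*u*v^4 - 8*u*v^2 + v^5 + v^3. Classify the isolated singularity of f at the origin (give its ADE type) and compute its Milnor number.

Type D_{6}, Milnor number mu = 6.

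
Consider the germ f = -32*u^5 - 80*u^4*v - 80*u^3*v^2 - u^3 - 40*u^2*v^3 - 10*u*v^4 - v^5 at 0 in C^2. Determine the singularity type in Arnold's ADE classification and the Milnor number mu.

Type E_8, Milnor number mu = 8.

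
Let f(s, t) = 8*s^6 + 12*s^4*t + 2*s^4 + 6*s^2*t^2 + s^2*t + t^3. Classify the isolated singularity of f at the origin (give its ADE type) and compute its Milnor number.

Type D_4, Milnor number mu = 4.

The Hessian of f at 0 has rank 0. Corank 2; j^3 = t*(s^2 + t^2) splits into three distinct lines over C (the quadratic factor has nonzero discriminant), so D_4.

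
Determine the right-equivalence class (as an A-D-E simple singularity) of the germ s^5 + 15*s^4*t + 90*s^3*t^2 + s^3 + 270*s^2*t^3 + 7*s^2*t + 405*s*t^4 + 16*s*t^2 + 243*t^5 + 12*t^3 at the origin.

D6

The Hessian of f at 0 is [[0, 0], [0, 0]] with rank 0, so corank 2. A Groebner basis of the Jacobian ideal J(f) in C{s,t} is {-s*t/5 + t^4 - 2*t^2/5, s*t^2 + 2*t^3, s^2 + 5*s*t + 6*t^2}; counting standard monomials gives mu = 6. Corank 2; j^3 = (s + 2*t)^2*(s + 3*t) has shape L^2 M (L != M), so D-series; mu = 6 gives D_6.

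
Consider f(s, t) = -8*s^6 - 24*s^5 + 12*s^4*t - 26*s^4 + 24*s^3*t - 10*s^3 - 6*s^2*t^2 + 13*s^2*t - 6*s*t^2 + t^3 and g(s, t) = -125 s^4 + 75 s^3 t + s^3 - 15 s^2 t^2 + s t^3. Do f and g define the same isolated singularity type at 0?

The Hessian of f at 0 is [[0, 0], [0, 0]] with rank 0, so corank 2. A Groebner basis of the Jacobian ideal J(f) in C{s,t} is {t^3, s^2 - 3*t^2/11, s*t - 6*t^2/11}; counting standard monomials gives mu = 4. Corank 2; j^3 = -(2*s - t)*(5*s^2 - 4*s*t + t^2) splits into three distinct lines over C (the quadratic factor has nonzero discriminant), so D_4. The Hessian of g at 0 is [[0, 0], [0, 0]] with rank 0, so corank 2. A Groebner basis of the Jacobian ideal J(g) in C{s,t} is {3*s^2/25 + t^4 + t^3/25, s^3, s^2*t - s^2/25 - t^3/75, -2*s^2/5 + s*t^2 - 2*t^3/15}; counting standard monomials gives mu = 7. Corank 2; j^3 = s^3 is a perfect cube, so E-series; the 4-jet and mu = 7 give E_7. f is D_4 but g is E_7, hence not right-equivalent.

No.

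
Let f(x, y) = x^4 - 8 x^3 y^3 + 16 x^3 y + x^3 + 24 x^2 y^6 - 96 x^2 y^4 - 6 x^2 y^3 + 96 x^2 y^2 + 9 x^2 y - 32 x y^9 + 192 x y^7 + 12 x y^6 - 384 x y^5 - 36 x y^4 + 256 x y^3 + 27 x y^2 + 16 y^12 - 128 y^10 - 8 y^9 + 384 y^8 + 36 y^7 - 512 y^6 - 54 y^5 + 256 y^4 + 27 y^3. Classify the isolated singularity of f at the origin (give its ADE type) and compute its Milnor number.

The Hessian of f at 0 is [[0, 0], [0, 0]] with rank 0, so corank 2. A Groebner basis of the Jacobian ideal J(f) in C{x,y} is {y^4, x*y^2 + 10*y^3/3, x^2 + 6*x*y + 9*y^2}; counting standard monomials gives mu = 6. Corank 2; j^3 = (x + 3*y)^3 is a perfect cube, so E-series; the 4-jet and mu = 6 give E_6.

Type E6, Milnor number mu = 6.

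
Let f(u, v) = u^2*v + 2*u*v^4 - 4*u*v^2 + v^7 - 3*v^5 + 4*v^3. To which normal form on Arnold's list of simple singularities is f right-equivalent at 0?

The Hessian of f at 0 is [[0, 0], [0, 0]] with rank 0, so corank 2. A Groebner basis of the Jacobian ideal J(f) in C{u,v} is {u*v + v^4 - 2*v^2, u*v^2 - 2*v^3, u^2 - 9*u*v + 14*v^2}; counting standard monomials gives mu = 6. Corank 2; j^3 = v*(u - 2*v)^2 has shape L^2 M (L != M), so D-series; mu = 6 gives D_6.

D_6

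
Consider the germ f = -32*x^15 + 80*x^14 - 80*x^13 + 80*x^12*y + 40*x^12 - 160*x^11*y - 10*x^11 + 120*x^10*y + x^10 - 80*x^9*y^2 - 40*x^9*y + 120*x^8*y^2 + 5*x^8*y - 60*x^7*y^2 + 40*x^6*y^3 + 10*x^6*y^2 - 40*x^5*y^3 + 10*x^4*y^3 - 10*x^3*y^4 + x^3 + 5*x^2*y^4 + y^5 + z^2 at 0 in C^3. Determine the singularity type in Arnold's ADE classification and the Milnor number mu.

Type E_8, Milnor number mu = 8.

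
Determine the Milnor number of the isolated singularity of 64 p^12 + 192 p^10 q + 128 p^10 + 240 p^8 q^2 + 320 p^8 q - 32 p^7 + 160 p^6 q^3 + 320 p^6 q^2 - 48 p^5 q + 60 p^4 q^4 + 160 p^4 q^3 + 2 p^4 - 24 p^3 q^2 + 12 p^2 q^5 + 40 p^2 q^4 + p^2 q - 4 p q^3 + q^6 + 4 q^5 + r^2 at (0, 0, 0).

7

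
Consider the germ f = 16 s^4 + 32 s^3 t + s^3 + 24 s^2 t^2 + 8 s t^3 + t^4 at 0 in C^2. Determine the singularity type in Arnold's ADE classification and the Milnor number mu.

The Hessian of f at 0 is [[0, 0], [0, 0]] with rank 0, so corank 2. A Groebner basis of the Jacobian ideal J(f) in C{s,t} is {t^4, s*t^2 + t^3/6, s^2}; counting standard monomials gives mu = 6. Corank 2; j^3 = s^3 is a perfect cube, so E-series; the 4-jet and mu = 6 give E_6.

Type E6, Milnor number mu = 6.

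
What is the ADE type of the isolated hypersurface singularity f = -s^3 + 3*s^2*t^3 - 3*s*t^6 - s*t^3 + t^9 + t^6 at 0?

The Hessian of f at 0 has rank 0. Corank 2; j^3 = -s^3 is a perfect cube, so E-series; the 4-jet and mu = 7 give E_7.

E7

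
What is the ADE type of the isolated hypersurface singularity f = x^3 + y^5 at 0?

E_{8}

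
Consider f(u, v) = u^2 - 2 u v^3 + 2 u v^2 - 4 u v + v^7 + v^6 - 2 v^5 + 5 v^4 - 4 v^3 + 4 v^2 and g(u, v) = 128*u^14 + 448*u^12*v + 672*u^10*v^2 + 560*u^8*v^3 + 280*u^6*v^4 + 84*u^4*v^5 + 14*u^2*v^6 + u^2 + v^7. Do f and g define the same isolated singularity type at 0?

Yes.

The Hessian of f at 0 is [[2, -4], [-4, 8]] with rank 1, so corank 1. A Groebner basis of the Jacobian ideal J(f) in C{u,v} is {u^3 + 9*u^2 - 33*u*v - 5*u + 25*v^2 + 10*v, u^2*v + 5*u^2/2 - 17*u*v/2 - 5*u/2 + 9*v^2/2 + 5*v, u^2/2 + u*v^2 - 3*u*v/2 - 3*u/2 - v^2/2 + 3*v, -u + v^3 - v^2 + 2*v}; counting standard monomials gives mu = 6. Corank 1: A-series; mu = 6 gives A_6. The Hessian of g at 0 is [[2, 0], [0, 0]] with rank 1, so corank 1. A Groebner basis of the Jacobian ideal J(g) in C{u,v} is {v^6, u}; counting standard monomials gives mu = 6. Corank 1: A-series; mu = 6 gives A_6. Both have type A_6, hence right-equivalent.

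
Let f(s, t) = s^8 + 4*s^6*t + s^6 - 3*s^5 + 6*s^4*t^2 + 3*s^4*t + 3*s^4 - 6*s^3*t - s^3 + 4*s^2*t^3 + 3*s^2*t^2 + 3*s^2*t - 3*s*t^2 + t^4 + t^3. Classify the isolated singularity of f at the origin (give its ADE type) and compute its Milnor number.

Type E6, Milnor number mu = 6.

The Hessian of f at 0 has rank 0. Corank 2; j^3 = -(s - t)^3 is a perfect cube, so E-series; the 4-jet and mu = 6 give E_6.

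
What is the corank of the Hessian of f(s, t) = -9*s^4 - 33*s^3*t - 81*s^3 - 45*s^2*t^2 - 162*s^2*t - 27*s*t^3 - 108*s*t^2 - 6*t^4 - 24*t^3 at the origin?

Hessian at 0 has rank 0.

2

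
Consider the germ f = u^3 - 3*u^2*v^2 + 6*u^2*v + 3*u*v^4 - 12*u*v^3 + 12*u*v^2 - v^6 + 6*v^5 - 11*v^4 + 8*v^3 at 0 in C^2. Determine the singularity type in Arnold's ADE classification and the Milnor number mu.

Type E_{6}, Milnor number mu = 6.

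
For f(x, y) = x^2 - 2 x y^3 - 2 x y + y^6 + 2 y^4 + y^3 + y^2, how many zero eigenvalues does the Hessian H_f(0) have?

1

The Hessian at 0 is [[2, -2], [-2, 2]] of rank 1; hence corank 1.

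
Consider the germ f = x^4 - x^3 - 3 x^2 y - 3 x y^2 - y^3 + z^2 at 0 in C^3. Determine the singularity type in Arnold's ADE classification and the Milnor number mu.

The Hessian of f at 0 has rank 1. Corank 2; j^3 = -(x + y)^3 is a perfect cube, so E-series; the 4-jet and mu = 6 give E_6.

Type E_6, Milnor number mu = 6.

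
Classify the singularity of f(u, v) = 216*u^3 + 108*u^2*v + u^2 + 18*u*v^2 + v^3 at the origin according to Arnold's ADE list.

The Hessian of f at 0 has rank 1. Corank 1: A-series; mu = 2 gives A_2.

A_2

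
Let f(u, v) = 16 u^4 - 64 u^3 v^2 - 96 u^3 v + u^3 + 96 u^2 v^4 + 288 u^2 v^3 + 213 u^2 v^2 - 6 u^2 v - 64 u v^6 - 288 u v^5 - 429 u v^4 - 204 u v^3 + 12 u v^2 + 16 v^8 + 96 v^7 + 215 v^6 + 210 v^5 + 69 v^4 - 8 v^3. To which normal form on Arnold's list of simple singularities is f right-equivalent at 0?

E6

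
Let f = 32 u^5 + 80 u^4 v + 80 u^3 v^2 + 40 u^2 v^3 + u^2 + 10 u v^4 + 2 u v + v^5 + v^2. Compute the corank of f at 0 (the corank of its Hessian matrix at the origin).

Hessian at 0 has rank 1.

1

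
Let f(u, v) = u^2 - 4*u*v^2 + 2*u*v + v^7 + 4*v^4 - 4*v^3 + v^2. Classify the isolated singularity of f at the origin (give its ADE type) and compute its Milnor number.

The Hessian of f at 0 has rank 1. Corank 1: A-series; mu = 6 gives A_6.

Type A_{6}, Milnor number mu = 6.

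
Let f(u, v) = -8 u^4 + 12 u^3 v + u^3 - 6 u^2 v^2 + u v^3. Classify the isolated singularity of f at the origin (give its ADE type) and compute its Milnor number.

Type E_7, Milnor number mu = 7.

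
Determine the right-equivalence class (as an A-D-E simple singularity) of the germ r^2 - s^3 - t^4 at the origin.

The Hessian of f at 0 is [[0, 0, 0], [0, 0, 0], [0, 0, 2]] with rank 1, so corank 2. A Groebner basis of the Jacobian ideal J(f) in C{s,t,r} is {t^3, s^2, r}; counting standard monomials gives mu = 6. Corank 2; j^3 = -s^3 is a perfect cube, so E-series; the 4-jet and mu = 6 give E_6.

E_6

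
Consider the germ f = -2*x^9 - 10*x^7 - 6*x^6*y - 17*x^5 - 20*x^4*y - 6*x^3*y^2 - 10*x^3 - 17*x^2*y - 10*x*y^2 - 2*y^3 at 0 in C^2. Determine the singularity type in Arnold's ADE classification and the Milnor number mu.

Type D4, Milnor number mu = 4.

The Hessian of f at 0 is [[0, 0], [0, 0]] with rank 0, so corank 2. A Groebner basis of the Jacobian ideal J(f) in C{x,y} is {y^3, x^2 - 2*y^2/11, x*y + 5*y^2/11}; counting standard monomials gives mu = 4. Corank 2; j^3 = -(2*x + y)*(5*x^2 + 6*x*y + 2*y^2) splits into three distinct lines over C (the quadratic factor has nonzero discriminant), so D_4.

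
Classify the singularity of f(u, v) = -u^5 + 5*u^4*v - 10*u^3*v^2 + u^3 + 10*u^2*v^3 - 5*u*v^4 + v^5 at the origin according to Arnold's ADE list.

E_8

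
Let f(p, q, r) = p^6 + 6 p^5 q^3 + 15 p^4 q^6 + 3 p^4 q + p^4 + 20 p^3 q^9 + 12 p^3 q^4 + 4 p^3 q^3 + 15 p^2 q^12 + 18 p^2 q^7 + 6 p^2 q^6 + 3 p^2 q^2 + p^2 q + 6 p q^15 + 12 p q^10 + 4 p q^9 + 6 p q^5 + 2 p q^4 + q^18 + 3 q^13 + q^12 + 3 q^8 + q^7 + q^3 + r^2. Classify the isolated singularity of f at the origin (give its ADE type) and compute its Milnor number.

Type D4, Milnor number mu = 4.

The Hessian of f at 0 has rank 1. Corank 2; j^3 = q*(p^2 + q^2) splits into three distinct lines over C (the quadratic factor has nonzero discriminant), so D_4.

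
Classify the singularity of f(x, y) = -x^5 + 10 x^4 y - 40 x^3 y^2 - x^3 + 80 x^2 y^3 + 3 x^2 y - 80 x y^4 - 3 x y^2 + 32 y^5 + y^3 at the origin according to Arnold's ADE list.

The Hessian of f at 0 has rank 0. Corank 2; j^3 = -(x - y)^3 is a perfect cube, so E-series; the 5-jet and mu = 8 give E_8.

E_8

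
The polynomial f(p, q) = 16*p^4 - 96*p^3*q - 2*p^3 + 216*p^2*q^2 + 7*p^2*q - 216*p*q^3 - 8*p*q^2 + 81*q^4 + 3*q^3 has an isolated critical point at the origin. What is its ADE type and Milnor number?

Type D_5, Milnor number mu = 5.

The Hessian of f at 0 is [[0, 0], [0, 0]] with rank 0, so corank 2. A Groebner basis of the Jacobian ideal J(f) in C{p,q} is {p*q^2 + p*q/8 - q^2/8, p*q/8 + q^3 - q^2/8, p^2 - 5*p*q/2 + 3*q^2/2}; counting standard monomials gives mu = 5. Corank 2; j^3 = -(p - q)^2*(2*p - 3*q) has shape L^2 M (L != M), so D-series; mu = 5 gives D_5.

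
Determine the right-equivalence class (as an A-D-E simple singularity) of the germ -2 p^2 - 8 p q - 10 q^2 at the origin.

A_1

The Hessian of f at 0 has rank 2. Corank 0: nondegenerate Morse point, so A_1.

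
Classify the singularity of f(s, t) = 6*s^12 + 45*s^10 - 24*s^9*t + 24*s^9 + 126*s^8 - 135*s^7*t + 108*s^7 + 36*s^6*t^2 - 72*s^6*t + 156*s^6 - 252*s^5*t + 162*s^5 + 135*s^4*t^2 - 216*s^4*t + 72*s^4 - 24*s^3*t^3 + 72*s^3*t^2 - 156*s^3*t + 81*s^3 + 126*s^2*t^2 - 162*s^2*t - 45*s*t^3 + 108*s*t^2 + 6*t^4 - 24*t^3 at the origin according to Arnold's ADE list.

E7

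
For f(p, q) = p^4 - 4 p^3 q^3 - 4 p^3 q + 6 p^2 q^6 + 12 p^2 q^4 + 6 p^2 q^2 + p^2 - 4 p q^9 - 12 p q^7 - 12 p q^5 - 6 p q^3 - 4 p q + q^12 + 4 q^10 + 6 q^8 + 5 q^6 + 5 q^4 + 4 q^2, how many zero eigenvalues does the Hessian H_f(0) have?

The Hessian at 0 is [[2, -4], [-4, 8]] of rank 1; hence corank 1.

1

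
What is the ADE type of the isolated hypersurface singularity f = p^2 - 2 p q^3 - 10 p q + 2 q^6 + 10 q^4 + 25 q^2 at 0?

The Hessian of f at 0 has rank 1. Corank 1: A-series; mu = 5 gives A_5.

A5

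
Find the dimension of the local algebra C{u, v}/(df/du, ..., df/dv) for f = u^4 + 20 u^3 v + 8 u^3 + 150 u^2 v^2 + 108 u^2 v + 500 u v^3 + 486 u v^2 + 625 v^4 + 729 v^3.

6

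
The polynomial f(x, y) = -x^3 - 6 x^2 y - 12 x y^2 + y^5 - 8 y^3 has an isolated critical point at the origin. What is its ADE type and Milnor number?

Type E_8, Milnor number mu = 8.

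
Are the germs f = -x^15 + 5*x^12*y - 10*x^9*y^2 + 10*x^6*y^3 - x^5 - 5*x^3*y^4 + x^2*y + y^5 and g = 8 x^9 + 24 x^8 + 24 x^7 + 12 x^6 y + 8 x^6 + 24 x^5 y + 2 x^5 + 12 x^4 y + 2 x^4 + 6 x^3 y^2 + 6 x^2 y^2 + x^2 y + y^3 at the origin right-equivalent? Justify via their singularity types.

No.

The Hessian of f at 0 has rank 0. Corank 2; j^3 = x^2*y has shape L^2 M (L != M), so D-series; mu = 6 gives D_6. The Hessian of g at 0 has rank 0. Corank 2; j^3 = y*(x^2 + y^2) splits into three distinct lines over C (the quadratic factor has nonzero discriminant), so D_4. f is D_6 but g is D_4, hence not right-equivalent.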